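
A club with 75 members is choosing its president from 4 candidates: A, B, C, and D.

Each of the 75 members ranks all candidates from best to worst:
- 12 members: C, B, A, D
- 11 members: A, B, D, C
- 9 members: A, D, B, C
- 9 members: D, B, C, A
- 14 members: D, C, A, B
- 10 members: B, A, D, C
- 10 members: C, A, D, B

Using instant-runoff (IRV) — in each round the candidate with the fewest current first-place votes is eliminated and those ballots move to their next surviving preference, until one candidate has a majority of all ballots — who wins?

Round 1: A 20, B 10, C 22, D 23. B eliminated.
Round 2: A 30, C 22, D 23. C eliminated.
Round 3: A 52, D 23. A has a majority (≥38).

A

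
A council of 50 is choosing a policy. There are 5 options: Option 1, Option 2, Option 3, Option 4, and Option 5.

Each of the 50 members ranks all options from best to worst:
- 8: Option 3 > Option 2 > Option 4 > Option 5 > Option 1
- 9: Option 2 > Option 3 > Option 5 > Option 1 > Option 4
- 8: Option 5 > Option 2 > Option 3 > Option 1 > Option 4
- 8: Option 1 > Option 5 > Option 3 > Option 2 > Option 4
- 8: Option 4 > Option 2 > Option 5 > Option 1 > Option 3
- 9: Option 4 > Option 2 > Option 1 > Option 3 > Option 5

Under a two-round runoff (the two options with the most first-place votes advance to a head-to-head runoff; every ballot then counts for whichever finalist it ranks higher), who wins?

Round 1 first-place votes: Option 1 8, Option 2 9, Option 3 8, Option 4 17, Option 5 8. Option 4 and Option 2 advance.
Runoff: Option 4 is ranked above Option 2 on 17 ballots, Option 2 above Option 4 on 33.

Option 2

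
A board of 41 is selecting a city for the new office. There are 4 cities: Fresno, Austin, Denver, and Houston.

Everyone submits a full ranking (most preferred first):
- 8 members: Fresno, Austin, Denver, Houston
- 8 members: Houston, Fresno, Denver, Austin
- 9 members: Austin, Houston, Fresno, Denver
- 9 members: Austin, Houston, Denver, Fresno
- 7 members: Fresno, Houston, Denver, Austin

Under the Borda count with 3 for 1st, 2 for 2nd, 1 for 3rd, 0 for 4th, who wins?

Houston

Fresno: 8×3 + 8×2 + 9×1 + 9×0 + 7×3 = 70
Austin: 8×2 + 8×0 + 9×3 + 9×3 + 7×0 = 70
Denver: 8×1 + 8×1 + 9×0 + 9×1 + 7×1 = 32
Houston: 8×0 + 8×3 + 9×2 + 9×2 + 7×2 = 74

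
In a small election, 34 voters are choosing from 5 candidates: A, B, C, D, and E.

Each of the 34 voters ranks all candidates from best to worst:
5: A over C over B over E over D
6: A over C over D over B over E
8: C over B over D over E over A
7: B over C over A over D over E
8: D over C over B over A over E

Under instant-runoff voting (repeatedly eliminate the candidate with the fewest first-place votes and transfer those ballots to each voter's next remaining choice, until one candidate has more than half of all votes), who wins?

Round 1: A 11, B 7, C 8, D 8, E 0. E eliminated.
Round 2: A 11, B 7, C 8, D 8. B eliminated.
Round 3: A 11, C 15, D 8. D eliminated.
Round 4: A 11, C 23. C has a majority (≥18).

C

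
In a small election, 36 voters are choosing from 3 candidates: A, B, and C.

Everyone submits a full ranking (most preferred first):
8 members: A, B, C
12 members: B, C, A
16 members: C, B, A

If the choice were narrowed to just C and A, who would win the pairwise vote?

C

C is ranked above A on 28 ballots; A above C on 8.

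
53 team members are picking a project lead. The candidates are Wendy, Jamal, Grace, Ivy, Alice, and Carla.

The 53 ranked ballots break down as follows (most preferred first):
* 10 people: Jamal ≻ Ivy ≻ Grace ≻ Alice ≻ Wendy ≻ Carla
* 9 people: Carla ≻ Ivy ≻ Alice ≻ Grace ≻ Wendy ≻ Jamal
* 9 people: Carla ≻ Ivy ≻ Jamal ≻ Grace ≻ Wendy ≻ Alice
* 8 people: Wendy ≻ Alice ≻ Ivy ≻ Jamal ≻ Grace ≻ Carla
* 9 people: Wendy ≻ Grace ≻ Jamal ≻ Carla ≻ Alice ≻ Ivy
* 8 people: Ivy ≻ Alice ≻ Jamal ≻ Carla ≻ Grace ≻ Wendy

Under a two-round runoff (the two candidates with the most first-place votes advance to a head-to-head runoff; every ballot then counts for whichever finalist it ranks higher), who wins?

Wendy

Round 1 first-place votes: Wendy 17, Jamal 10, Grace 0, Ivy 8, Alice 0, Carla 18. Carla and Wendy advance.
Runoff: Carla is ranked above Wendy on 26 ballots, Wendy above Carla on 27.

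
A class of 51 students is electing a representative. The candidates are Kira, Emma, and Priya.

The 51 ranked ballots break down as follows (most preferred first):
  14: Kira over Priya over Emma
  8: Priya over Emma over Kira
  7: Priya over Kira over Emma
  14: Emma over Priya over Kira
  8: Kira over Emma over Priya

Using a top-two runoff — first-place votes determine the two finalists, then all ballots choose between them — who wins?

Priya

Round 1 first-place votes: Kira 22, Emma 14, Priya 15. Kira and Priya advance.
Runoff: Kira is ranked above Priya on 22 ballots, Priya above Kira on 29.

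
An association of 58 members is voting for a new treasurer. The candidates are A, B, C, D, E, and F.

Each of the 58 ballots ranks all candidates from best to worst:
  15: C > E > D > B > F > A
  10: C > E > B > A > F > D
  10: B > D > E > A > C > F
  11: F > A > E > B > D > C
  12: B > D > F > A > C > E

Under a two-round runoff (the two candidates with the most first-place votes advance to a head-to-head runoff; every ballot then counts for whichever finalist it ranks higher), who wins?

B

Round 1 first-place votes: A 0, B 22, C 25, D 0, E 0, F 11. C and B advance.
Runoff: C is ranked above B on 25 ballots, B above C on 33.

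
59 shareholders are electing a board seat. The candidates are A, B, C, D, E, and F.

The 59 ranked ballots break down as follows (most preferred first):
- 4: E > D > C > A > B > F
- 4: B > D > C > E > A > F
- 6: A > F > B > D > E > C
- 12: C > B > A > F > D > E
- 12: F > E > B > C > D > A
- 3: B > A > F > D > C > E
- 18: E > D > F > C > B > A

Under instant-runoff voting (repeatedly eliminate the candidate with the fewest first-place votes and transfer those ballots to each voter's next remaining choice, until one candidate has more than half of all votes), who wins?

Round 1: A 6, B 7, C 12, D 0, E 22, F 12. D eliminated.
Round 2: A 6, B 7, C 12, E 22, F 12. A eliminated.
Round 3: B 7, C 12, E 22, F 18. B eliminated.
Round 4: C 16, E 22, F 21. C eliminated.
Round 5: E 26, F 33. F has a majority (≥30).

F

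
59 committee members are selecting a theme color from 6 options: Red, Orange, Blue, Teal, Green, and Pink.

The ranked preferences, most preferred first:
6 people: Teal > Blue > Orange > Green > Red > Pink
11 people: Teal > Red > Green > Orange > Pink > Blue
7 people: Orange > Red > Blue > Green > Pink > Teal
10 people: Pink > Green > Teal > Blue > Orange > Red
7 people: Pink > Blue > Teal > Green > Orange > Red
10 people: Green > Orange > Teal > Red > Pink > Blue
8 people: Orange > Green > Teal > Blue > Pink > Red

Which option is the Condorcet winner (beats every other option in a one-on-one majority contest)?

Green

Green vs Red: 41–18
Green vs Orange: 38–21
Green vs Blue: 39–20
Green vs Teal: 35–24
Green vs Pink: 42–17
Green beats every other option.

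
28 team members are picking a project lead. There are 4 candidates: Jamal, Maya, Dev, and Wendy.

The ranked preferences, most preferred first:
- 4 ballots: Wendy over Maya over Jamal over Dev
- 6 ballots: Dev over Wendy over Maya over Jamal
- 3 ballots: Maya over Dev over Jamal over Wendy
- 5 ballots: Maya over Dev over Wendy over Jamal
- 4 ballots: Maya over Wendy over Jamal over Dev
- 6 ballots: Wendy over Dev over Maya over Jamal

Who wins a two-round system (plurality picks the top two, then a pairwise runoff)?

Round 1 first-place votes: Jamal 0, Maya 12, Dev 6, Wendy 10. Maya and Wendy advance.
Runoff: Maya is ranked above Wendy on 12 ballots, Wendy above Maya on 16.

Wendy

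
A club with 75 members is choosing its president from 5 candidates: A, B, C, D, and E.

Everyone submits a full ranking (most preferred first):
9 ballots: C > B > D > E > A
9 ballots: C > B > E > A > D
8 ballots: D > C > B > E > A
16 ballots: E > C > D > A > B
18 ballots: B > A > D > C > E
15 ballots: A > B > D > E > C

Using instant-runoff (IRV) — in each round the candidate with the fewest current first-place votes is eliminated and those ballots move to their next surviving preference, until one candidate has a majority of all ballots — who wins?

Round 1: A 15, B 18, C 18, D 8, E 16. D eliminated.
Round 2: A 15, B 18, C 26, E 16. A eliminated.
Round 3: B 33, C 26, E 16. E eliminated.
Round 4: B 33, C 42. C has a majority (≥38).

C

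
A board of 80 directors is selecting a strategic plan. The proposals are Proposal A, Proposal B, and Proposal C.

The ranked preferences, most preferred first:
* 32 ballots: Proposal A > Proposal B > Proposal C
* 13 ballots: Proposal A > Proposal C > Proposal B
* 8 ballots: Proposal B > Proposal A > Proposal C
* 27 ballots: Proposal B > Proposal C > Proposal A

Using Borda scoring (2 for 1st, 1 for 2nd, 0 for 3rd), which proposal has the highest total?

Proposal B

Proposal A: 32×2 + 13×2 + 8×1 + 27×0 = 98
Proposal B: 32×1 + 13×0 + 8×2 + 27×2 = 102
Proposal C: 32×0 + 13×1 + 8×0 + 27×1 = 40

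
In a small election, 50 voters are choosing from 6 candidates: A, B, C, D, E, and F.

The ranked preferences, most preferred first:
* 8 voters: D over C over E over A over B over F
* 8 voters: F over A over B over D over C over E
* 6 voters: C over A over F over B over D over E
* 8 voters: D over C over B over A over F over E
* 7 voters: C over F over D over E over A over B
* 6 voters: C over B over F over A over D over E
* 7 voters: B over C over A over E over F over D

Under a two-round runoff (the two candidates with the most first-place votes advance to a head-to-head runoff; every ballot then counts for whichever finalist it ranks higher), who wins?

Round 1 first-place votes: A 0, B 7, C 19, D 16, E 0, F 8. C and D advance.
Runoff: C is ranked above D on 26 ballots, D above C on 24.

C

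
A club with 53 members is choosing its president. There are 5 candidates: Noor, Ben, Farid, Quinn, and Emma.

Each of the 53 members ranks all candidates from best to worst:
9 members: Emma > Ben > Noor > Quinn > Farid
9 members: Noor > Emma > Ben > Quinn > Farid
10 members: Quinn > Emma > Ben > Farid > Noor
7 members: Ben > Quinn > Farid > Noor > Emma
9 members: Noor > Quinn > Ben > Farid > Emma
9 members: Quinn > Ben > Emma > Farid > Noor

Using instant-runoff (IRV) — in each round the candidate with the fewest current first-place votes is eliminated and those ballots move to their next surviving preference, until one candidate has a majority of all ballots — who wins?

Noor

Round 1: Noor 18, Ben 7, Farid 0, Quinn 19, Emma 9. Farid eliminated.
Round 2: Noor 18, Ben 7, Quinn 19, Emma 9. Ben eliminated.
Round 3: Noor 18, Quinn 26, Emma 9. Emma eliminated.
Round 4: Noor 27, Quinn 26. Noor has a majority (≥27).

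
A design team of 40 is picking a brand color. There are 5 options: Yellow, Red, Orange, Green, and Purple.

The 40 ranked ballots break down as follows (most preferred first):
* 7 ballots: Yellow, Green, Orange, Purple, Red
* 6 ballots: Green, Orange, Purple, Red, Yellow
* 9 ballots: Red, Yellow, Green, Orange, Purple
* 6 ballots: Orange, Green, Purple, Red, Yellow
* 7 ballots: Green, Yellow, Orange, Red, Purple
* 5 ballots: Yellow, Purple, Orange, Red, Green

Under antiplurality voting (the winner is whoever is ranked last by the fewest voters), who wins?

Orange

Last-place votes: Yellow 12, Red 7, Orange 0, Green 5, Purple 16.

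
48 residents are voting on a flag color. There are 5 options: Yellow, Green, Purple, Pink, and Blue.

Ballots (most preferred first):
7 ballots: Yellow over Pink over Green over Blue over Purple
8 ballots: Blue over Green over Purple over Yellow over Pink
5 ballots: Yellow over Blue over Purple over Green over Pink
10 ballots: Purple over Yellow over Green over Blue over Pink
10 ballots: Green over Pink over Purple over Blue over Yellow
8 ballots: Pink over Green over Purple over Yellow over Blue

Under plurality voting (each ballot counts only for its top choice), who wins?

Yellow

First-place votes: Yellow 12, Green 10, Purple 10, Pink 8, Blue 8.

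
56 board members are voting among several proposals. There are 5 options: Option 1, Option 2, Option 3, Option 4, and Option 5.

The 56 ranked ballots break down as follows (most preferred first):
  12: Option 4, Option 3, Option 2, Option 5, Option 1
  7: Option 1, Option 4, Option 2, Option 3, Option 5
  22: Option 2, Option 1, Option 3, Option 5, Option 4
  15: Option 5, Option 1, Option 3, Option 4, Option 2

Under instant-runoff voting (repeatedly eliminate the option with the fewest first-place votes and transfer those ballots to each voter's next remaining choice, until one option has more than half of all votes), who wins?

Option 4

Round 1: Option 1 7, Option 2 22, Option 3 0, Option 4 12, Option 5 15. Option 3 eliminated.
Round 2: Option 1 7, Option 2 22, Option 4 12, Option 5 15. Option 1 eliminated.
Round 3: Option 2 22, Option 4 19, Option 5 15. Option 5 eliminated.
Round 4: Option 2 22, Option 4 34. Option 4 has a majority (≥29).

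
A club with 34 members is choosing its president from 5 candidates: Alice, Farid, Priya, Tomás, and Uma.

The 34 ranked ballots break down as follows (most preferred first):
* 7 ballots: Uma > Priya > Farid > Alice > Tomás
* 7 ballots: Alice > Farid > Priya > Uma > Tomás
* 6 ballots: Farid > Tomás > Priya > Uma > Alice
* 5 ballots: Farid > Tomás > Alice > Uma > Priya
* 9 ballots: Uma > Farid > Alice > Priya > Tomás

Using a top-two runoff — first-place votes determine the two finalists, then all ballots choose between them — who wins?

Round 1 first-place votes: Alice 7, Farid 11, Priya 0, Tomás 0, Uma 16. Uma and Farid advance.
Runoff: Uma is ranked above Farid on 16 ballots, Farid above Uma on 18.

Farid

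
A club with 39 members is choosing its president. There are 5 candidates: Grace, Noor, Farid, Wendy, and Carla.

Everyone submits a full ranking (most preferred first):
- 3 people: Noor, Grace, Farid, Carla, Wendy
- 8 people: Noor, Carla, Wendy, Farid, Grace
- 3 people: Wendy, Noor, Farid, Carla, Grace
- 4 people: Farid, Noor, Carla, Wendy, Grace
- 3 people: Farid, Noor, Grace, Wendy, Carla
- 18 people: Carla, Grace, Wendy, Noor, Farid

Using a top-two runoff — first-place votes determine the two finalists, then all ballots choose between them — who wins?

Round 1 first-place votes: Grace 0, Noor 11, Farid 7, Wendy 3, Carla 18. Carla and Noor advance.
Runoff: Carla is ranked above Noor on 18 ballots, Noor above Carla on 21.

Noor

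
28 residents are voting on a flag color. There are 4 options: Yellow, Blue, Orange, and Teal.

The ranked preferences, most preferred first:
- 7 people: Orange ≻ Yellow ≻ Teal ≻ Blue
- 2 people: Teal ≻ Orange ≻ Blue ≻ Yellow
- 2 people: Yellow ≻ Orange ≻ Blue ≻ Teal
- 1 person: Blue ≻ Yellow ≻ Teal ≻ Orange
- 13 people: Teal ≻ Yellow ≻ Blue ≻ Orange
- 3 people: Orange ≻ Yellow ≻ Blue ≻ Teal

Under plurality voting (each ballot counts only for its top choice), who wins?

First-place votes: Yellow 2, Blue 1, Orange 10, Teal 15.

Teal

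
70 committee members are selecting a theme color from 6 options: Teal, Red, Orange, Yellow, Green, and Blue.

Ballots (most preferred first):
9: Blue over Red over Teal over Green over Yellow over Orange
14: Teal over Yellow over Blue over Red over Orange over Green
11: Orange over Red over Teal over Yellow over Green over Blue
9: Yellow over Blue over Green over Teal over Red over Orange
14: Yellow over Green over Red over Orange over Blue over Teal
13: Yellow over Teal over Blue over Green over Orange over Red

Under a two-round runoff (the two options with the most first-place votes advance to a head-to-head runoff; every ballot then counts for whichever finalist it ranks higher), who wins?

Round 1 first-place votes: Teal 14, Red 0, Orange 11, Yellow 36, Green 0, Blue 9. Yellow and Teal advance.
Runoff: Yellow is ranked above Teal on 36 ballots, Teal above Yellow on 34.

Yellow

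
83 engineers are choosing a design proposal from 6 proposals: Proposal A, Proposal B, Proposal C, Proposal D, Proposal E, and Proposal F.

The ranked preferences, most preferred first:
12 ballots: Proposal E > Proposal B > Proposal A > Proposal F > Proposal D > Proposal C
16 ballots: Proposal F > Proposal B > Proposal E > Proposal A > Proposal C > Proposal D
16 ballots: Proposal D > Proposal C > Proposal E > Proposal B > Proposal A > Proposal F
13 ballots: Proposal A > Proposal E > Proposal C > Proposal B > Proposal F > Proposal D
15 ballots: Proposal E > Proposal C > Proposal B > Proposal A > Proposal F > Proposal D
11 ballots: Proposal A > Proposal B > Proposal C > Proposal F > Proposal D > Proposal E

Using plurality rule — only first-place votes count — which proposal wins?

Proposal E

First-place votes: Proposal A 24, Proposal B 0, Proposal C 0, Proposal D 16, Proposal E 27, Proposal F 16.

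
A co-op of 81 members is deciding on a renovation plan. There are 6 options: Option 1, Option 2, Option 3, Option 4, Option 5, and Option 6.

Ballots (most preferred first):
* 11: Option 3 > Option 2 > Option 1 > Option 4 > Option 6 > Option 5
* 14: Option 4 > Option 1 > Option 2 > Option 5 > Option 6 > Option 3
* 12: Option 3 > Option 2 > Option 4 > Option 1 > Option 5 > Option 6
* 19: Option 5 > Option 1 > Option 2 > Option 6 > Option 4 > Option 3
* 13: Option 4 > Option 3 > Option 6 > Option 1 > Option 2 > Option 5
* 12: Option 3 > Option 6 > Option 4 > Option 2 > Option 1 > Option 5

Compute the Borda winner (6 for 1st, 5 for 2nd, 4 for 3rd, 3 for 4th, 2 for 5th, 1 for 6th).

Option 4

Option 1: 11×4 + 14×5 + 12×3 + 19×5 + 13×3 + 12×2 = 308
Option 2: 11×5 + 14×4 + 12×5 + 19×4 + 13×2 + 12×3 = 309
Option 3: 11×6 + 14×1 + 12×6 + 19×1 + 13×5 + 12×6 = 308
Option 4: 11×3 + 14×6 + 12×4 + 19×2 + 13×6 + 12×4 = 329
Option 5: 11×1 + 14×3 + 12×2 + 19×6 + 13×1 + 12×1 = 216
Option 6: 11×2 + 14×2 + 12×1 + 19×3 + 13×4 + 12×5 = 231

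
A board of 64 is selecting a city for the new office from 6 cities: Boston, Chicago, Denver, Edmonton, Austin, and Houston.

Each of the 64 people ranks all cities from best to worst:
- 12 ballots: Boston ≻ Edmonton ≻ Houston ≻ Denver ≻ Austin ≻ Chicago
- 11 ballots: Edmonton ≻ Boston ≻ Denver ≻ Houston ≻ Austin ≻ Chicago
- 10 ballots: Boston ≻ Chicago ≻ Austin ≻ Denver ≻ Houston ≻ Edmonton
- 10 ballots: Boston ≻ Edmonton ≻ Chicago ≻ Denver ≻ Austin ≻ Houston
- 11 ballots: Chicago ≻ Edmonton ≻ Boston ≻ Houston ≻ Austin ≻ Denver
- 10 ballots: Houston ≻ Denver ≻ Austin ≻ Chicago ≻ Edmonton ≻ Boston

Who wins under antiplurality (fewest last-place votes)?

Austin

Last-place votes: Boston 10, Chicago 23, Denver 11, Edmonton 10, Austin 0, Houston 10.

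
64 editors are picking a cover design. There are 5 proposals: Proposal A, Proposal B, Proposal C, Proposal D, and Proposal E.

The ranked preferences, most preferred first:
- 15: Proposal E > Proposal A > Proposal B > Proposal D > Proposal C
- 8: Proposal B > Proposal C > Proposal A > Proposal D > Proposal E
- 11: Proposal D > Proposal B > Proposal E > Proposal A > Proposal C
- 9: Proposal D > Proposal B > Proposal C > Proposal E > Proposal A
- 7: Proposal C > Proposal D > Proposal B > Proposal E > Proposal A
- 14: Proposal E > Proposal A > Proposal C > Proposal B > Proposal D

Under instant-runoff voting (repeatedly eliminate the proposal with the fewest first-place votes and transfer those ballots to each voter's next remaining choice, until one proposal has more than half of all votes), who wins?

Proposal D

Round 1: Proposal A 0, Proposal B 8, Proposal C 7, Proposal D 20, Proposal E 29. Proposal A eliminated.
Round 2: Proposal B 8, Proposal C 7, Proposal D 20, Proposal E 29. Proposal C eliminated.
Round 3: Proposal B 8, Proposal D 27, Proposal E 29. Proposal B eliminated.
Round 4: Proposal D 35, Proposal E 29. Proposal D has a majority (≥33).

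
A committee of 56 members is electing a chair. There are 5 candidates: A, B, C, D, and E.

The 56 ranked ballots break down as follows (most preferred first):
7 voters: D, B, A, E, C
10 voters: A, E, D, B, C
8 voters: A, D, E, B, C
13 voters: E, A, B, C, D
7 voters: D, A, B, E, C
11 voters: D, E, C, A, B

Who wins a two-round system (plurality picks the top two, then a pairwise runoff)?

Round 1 first-place votes: A 18, B 0, C 0, D 25, E 13. D and A advance.
Runoff: D is ranked above A on 25 ballots, A above D on 31.

A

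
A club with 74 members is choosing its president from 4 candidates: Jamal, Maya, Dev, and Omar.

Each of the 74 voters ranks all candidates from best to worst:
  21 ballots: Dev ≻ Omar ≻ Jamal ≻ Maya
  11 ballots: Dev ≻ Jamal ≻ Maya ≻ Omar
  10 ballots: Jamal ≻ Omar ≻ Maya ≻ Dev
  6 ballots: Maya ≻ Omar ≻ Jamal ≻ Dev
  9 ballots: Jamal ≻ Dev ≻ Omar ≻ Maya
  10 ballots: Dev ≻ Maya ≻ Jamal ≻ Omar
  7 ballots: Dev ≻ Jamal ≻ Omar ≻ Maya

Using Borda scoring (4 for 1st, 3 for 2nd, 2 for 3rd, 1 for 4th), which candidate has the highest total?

Dev

Jamal: 21×2 + 11×3 + 10×4 + 6×2 + 9×4 + 10×2 + 7×3 = 204
Maya: 21×1 + 11×2 + 10×2 + 6×4 + 9×1 + 10×3 + 7×1 = 133
Dev: 21×4 + 11×4 + 10×1 + 6×1 + 9×3 + 10×4 + 7×4 = 239
Omar: 21×3 + 11×1 + 10×3 + 6×3 + 9×2 + 10×1 + 7×2 = 164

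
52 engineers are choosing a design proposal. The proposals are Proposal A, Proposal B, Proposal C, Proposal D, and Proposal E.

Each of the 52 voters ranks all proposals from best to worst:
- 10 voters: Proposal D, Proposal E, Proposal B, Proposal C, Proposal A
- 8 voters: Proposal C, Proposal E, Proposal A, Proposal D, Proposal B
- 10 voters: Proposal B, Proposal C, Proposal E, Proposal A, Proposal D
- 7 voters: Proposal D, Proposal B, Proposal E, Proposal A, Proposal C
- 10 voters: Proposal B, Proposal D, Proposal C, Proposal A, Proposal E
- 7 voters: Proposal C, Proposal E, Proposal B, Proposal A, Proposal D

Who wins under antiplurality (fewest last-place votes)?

Last-place votes: Proposal A 10, Proposal B 8, Proposal C 7, Proposal D 17, Proposal E 10.

Proposal C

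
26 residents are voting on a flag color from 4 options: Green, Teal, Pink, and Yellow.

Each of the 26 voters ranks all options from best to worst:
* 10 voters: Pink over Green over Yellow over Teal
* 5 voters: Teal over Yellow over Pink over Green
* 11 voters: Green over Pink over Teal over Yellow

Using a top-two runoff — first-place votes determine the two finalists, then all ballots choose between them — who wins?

Pink

Round 1 first-place votes: Green 11, Teal 5, Pink 10, Yellow 0. Green and Pink advance.
Runoff: Green is ranked above Pink on 11 ballots, Pink above Green on 15.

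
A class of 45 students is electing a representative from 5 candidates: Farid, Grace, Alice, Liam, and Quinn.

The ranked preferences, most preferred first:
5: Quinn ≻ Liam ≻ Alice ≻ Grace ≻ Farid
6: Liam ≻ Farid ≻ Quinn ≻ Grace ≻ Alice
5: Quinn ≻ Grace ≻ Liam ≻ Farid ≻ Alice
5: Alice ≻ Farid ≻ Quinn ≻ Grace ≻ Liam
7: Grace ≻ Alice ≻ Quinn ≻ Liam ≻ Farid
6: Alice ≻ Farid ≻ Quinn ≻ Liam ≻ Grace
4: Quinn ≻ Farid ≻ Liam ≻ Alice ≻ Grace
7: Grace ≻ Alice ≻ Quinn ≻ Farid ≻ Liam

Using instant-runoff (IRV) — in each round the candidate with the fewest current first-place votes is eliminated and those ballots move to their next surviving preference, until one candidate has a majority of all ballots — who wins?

Round 1: Farid 0, Grace 14, Alice 11, Liam 6, Quinn 14. Farid eliminated.
Round 2: Grace 14, Alice 11, Liam 6, Quinn 14. Liam eliminated.
Round 3: Grace 14, Alice 11, Quinn 20. Alice eliminated.
Round 4: Grace 14, Quinn 31. Quinn has a majority (≥23).

Quinn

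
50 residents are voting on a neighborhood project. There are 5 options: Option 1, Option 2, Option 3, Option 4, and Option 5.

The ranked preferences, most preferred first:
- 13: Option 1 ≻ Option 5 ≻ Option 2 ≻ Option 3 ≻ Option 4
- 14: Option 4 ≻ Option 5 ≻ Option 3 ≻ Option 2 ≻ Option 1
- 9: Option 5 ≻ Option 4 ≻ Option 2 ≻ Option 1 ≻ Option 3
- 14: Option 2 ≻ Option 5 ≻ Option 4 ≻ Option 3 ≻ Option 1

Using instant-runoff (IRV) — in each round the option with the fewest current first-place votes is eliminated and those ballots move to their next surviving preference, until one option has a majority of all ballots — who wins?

Option 2

Round 1: Option 1 13, Option 2 14, Option 3 0, Option 4 14, Option 5 9. Option 3 eliminated.
Round 2: Option 1 13, Option 2 14, Option 4 14, Option 5 9. Option 5 eliminated.
Round 3: Option 1 13, Option 2 14, Option 4 23. Option 1 eliminated.
Round 4: Option 2 27, Option 4 23. Option 2 has a majority (≥26).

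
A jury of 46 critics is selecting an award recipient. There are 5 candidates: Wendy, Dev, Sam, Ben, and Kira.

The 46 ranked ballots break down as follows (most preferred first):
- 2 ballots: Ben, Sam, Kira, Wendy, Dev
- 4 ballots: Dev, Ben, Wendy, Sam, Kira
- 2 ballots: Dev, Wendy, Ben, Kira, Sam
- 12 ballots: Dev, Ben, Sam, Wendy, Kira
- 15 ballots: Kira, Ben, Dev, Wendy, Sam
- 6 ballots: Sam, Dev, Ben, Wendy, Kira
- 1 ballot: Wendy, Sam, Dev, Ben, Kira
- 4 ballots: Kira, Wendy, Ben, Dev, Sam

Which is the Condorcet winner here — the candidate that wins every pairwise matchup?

Dev

Dev vs Wendy: 39–7
Dev vs Sam: 37–9
Dev vs Ben: 25–21
Dev vs Kira: 25–21
Dev beats every other candidate.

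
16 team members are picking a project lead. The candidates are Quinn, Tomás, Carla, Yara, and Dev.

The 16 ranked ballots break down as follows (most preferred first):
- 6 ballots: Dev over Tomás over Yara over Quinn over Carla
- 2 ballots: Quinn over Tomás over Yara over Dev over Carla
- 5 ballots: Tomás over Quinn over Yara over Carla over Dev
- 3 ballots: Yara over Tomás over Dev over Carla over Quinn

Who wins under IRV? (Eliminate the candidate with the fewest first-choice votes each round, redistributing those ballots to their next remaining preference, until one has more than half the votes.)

Tomás

Round 1: Quinn 2, Tomás 5, Carla 0, Yara 3, Dev 6. Carla eliminated.
Round 2: Quinn 2, Tomás 5, Yara 3, Dev 6. Quinn eliminated.
Round 3: Tomás 7, Yara 3, Dev 6. Yara eliminated.
Round 4: Tomás 10, Dev 6. Tomás has a majority (≥9).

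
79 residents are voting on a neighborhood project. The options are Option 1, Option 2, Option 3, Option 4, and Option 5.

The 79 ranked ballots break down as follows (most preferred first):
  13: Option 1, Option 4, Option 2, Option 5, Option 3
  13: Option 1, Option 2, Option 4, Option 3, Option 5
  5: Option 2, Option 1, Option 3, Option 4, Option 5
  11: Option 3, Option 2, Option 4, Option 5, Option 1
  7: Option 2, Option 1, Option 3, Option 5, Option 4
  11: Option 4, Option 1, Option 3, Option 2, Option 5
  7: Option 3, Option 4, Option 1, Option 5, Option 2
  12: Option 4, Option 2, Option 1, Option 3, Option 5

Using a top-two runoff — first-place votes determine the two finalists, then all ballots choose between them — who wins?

Option 4

Round 1 first-place votes: Option 1 26, Option 2 12, Option 3 18, Option 4 23, Option 5 0. Option 1 and Option 4 advance.
Runoff: Option 1 is ranked above Option 4 on 38 ballots, Option 4 above Option 1 on 41.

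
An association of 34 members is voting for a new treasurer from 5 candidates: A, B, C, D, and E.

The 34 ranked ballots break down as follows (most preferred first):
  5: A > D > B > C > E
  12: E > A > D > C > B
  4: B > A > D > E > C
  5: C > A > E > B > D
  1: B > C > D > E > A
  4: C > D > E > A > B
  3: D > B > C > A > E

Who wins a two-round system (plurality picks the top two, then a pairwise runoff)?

C

Round 1 first-place votes: A 5, B 5, C 9, D 3, E 12. E and C advance.
Runoff: E is ranked above C on 16 ballots, C above E on 18.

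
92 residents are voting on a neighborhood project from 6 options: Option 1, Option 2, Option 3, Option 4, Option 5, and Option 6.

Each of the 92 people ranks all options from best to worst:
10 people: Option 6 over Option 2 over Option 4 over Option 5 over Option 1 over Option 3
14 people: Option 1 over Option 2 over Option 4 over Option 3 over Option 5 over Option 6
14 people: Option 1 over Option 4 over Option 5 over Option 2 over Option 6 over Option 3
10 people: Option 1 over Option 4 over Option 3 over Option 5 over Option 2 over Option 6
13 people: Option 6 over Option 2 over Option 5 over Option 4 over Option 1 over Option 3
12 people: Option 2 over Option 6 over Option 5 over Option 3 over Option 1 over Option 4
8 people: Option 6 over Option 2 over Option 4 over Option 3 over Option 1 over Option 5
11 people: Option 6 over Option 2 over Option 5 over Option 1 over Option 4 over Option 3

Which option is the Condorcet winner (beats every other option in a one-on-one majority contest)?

Option 2 vs Option 1: 54–38
Option 2 vs Option 3: 82–10
Option 2 vs Option 4: 68–24
Option 2 vs Option 5: 68–24
Option 2 vs Option 6: 50–42
Option 2 beats every other option.

Option 2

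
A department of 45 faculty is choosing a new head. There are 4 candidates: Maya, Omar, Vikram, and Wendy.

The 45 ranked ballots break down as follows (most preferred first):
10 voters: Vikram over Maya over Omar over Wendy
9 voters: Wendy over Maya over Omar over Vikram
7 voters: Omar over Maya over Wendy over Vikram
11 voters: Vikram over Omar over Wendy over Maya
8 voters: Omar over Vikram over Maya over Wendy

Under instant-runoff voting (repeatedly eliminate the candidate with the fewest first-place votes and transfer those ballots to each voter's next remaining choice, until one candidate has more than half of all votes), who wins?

Round 1: Maya 0, Omar 15, Vikram 21, Wendy 9. Maya eliminated.
Round 2: Omar 15, Vikram 21, Wendy 9. Wendy eliminated.
Round 3: Omar 24, Vikram 21. Omar has a majority (≥23).

Omar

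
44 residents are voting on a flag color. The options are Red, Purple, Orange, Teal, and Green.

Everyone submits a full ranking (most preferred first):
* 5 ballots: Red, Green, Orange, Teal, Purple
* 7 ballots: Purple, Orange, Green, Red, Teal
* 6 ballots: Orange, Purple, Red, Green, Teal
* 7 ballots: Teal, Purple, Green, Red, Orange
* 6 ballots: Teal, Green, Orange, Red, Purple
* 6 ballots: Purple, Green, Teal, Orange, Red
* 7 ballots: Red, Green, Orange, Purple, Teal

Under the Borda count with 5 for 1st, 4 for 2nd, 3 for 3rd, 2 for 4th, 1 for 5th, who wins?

Green

Red: 5×5 + 7×2 + 6×3 + 7×2 + 6×2 + 6×1 + 7×5 = 124
Purple: 5×1 + 7×5 + 6×4 + 7×4 + 6×1 + 6×5 + 7×2 = 142
Orange: 5×3 + 7×4 + 6×5 + 7×1 + 6×3 + 6×2 + 7×3 = 131
Teal: 5×2 + 7×1 + 6×1 + 7×5 + 6×5 + 6×3 + 7×1 = 113
Green: 5×4 + 7×3 + 6×2 + 7×3 + 6×4 + 6×4 + 7×4 = 150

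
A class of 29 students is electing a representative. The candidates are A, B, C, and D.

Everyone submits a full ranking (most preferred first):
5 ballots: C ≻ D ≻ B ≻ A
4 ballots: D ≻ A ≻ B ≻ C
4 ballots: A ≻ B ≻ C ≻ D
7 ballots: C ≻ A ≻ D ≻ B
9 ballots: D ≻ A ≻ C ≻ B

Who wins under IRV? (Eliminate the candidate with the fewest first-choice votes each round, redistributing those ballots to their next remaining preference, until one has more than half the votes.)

C

Round 1: A 4, B 0, C 12, D 13. B eliminated.
Round 2: A 4, C 12, D 13. A eliminated.
Round 3: C 16, D 13. C has a majority (≥15).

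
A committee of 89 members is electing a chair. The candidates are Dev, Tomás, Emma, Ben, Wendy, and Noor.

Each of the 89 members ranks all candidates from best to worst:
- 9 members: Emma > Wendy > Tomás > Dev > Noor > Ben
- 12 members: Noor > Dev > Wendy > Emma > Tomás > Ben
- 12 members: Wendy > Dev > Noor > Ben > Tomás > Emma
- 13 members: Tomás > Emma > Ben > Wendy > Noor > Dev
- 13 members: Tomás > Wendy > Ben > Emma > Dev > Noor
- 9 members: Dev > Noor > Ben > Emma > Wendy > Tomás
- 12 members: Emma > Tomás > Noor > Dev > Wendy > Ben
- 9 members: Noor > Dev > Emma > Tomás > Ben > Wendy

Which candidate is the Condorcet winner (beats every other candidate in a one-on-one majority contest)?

Emma vs Dev: 47–42
Emma vs Tomás: 51–38
Emma vs Ben: 55–34
Emma vs Wendy: 52–37
Emma vs Noor: 47–42
Emma beats every other candidate.

Emma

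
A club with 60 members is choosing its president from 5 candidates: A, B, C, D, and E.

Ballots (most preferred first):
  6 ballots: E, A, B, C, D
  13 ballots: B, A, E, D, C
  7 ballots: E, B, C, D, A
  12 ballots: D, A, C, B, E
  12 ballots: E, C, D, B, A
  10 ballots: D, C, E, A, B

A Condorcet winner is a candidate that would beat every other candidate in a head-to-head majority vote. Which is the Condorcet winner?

E vs A: 35–25
E vs B: 35–25
E vs C: 38–22
E vs D: 38–22
E beats every other candidate.

E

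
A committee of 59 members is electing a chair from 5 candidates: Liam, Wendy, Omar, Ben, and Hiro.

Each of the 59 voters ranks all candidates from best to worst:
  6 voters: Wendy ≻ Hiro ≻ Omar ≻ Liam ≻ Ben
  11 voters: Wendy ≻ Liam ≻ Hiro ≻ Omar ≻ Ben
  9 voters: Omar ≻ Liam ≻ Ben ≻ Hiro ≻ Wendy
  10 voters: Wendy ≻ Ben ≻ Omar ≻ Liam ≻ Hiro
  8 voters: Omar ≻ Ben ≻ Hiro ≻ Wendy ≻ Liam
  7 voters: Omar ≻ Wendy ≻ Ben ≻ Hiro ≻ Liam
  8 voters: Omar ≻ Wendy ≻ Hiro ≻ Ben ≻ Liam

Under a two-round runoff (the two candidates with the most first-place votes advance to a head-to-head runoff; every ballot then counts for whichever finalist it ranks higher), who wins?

Omar

Round 1 first-place votes: Liam 0, Wendy 27, Omar 32, Ben 0, Hiro 0. Omar and Wendy advance.
Runoff: Omar is ranked above Wendy on 32 ballots, Wendy above Omar on 27.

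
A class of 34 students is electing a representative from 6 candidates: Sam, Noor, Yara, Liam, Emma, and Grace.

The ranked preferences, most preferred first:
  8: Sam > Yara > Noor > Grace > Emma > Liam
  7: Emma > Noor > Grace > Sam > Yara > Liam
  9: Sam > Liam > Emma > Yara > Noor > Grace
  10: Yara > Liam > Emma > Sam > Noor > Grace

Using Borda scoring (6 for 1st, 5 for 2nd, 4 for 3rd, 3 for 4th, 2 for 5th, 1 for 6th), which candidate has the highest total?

Sam

Sam: 8×6 + 7×3 + 9×6 + 10×3 = 153
Noor: 8×4 + 7×5 + 9×2 + 10×2 = 105
Yara: 8×5 + 7×2 + 9×3 + 10×6 = 141
Liam: 8×1 + 7×1 + 9×5 + 10×5 = 110
Emma: 8×2 + 7×6 + 9×4 + 10×4 = 134
Grace: 8×3 + 7×4 + 9×1 + 10×1 = 71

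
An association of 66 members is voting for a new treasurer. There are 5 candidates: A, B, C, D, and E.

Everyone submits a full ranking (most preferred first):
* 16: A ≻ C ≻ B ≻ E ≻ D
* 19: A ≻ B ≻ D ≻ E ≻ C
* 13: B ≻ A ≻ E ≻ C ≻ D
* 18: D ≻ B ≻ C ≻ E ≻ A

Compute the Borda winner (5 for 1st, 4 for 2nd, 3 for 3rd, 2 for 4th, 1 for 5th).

A: 16×5 + 19×5 + 13×4 + 18×1 = 245
B: 16×3 + 19×4 + 13×5 + 18×4 = 261
C: 16×4 + 19×1 + 13×2 + 18×3 = 163
D: 16×1 + 19×3 + 13×1 + 18×5 = 176
E: 16×2 + 19×2 + 13×3 + 18×2 = 145

B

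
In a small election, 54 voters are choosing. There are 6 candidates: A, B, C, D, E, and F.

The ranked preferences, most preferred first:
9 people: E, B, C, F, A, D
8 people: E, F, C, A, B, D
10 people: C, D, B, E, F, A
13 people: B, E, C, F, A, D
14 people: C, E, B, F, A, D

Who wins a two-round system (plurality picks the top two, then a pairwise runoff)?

Round 1 first-place votes: A 0, B 13, C 24, D 0, E 17, F 0. C and E advance.
Runoff: C is ranked above E on 24 ballots, E above C on 30.

E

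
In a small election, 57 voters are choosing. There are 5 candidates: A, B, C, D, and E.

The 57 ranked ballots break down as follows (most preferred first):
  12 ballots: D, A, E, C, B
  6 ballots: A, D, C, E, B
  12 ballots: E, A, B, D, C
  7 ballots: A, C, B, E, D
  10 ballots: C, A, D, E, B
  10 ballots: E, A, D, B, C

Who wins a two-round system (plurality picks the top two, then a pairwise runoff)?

A

Round 1 first-place votes: A 13, B 0, C 10, D 12, E 22. E and A advance.
Runoff: E is ranked above A on 22 ballots, A above E on 35.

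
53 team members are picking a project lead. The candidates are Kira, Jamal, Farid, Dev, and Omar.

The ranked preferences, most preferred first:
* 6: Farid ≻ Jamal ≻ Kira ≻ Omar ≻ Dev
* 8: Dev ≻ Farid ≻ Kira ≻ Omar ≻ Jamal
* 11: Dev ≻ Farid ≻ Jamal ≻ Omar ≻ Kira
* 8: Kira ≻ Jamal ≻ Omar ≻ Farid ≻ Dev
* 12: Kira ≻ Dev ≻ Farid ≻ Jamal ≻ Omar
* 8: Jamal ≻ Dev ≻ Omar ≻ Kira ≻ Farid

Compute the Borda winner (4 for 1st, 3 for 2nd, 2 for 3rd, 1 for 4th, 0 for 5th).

Dev

Kira: 6×2 + 8×2 + 11×0 + 8×4 + 12×4 + 8×1 = 116
Jamal: 6×3 + 8×0 + 11×2 + 8×3 + 12×1 + 8×4 = 108
Farid: 6×4 + 8×3 + 11×3 + 8×1 + 12×2 + 8×0 = 113
Dev: 6×0 + 8×4 + 11×4 + 8×0 + 12×3 + 8×3 = 136
Omar: 6×1 + 8×1 + 11×1 + 8×2 + 12×0 + 8×2 = 57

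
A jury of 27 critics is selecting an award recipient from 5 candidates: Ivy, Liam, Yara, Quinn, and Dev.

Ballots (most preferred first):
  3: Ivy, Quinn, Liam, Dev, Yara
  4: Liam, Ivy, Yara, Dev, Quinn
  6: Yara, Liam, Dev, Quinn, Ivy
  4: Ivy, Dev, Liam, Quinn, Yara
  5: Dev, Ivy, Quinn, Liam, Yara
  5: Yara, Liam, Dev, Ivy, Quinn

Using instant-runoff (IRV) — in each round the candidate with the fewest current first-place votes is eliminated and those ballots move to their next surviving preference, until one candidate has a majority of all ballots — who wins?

Ivy

Round 1: Ivy 7, Liam 4, Yara 11, Quinn 0, Dev 5. Quinn eliminated.
Round 2: Ivy 7, Liam 4, Yara 11, Dev 5. Liam eliminated.
Round 3: Ivy 11, Yara 11, Dev 5. Dev eliminated.
Round 4: Ivy 16, Yara 11. Ivy has a majority (≥14).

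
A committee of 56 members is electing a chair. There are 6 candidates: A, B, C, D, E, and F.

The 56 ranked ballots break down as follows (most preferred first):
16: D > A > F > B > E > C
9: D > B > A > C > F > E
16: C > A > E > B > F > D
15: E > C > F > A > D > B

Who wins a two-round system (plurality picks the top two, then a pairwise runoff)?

Round 1 first-place votes: A 0, B 0, C 16, D 25, E 15, F 0. D and C advance.
Runoff: D is ranked above C on 25 ballots, C above D on 31.

C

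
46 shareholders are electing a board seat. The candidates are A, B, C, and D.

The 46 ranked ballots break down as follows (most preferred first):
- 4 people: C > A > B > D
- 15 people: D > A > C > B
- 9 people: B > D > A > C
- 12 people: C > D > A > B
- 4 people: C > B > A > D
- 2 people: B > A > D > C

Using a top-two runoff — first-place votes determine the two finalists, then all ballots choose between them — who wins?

D

Round 1 first-place votes: A 0, B 11, C 20, D 15. C and D advance.
Runoff: C is ranked above D on 20 ballots, D above C on 26.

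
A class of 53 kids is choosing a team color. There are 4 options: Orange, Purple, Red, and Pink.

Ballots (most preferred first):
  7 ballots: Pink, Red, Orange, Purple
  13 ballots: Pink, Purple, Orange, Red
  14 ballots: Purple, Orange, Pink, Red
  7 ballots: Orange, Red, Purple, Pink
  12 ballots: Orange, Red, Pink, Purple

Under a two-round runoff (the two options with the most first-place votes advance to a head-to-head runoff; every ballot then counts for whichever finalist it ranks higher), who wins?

Orange

Round 1 first-place votes: Orange 19, Purple 14, Red 0, Pink 20. Pink and Orange advance.
Runoff: Pink is ranked above Orange on 20 ballots, Orange above Pink on 33.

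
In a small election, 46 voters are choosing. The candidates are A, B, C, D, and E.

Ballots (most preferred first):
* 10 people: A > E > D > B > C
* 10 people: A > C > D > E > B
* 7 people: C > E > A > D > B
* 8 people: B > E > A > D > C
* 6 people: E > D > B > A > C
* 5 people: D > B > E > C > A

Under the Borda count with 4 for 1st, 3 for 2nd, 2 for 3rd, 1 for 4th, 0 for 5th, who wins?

E

A: 10×4 + 10×4 + 7×2 + 8×2 + 6×1 + 5×0 = 116
B: 10×1 + 10×0 + 7×0 + 8×4 + 6×2 + 5×3 = 69
C: 10×0 + 10×3 + 7×4 + 8×0 + 6×0 + 5×1 = 63
D: 10×2 + 10×2 + 7×1 + 8×1 + 6×3 + 5×4 = 93
E: 10×3 + 10×1 + 7×3 + 8×3 + 6×4 + 5×2 = 119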